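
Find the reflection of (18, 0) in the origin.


Reflection rule for origin: (-x, -y)
(18, 0) -> (-18, 0)

(-18, 0)


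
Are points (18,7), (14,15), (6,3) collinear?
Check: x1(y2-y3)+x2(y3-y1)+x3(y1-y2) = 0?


18*(15-3) + 14*(3-7) + 6*(7-15)
= 216 - 56 - 48 = 112

No, not collinear (determinant = 112)


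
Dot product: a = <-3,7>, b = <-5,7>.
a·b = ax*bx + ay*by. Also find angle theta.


a·b = -3*(-5) + 7*7 = 15 + 49 = 64
|a| = sqrt(9+49) = 7.6158
|b| = sqrt(25+49) = 8.6023
cos(theta) = 64/(sqrt(58)*sqrt(74)) = 64/sqrt(4292) = 0.976900
theta = arccos(64/sqrt(4292)) = 12.3391 degrees

a·b = 64, theta = 12.3391 deg


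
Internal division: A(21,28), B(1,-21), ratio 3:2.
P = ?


Px = (3*1 + 2*21)/5 = 45/5 = 9.0000
Py = (3*(-21) + 2*28)/5 = -7/5 = -1.4000

P = (9.0000, -1.4000)


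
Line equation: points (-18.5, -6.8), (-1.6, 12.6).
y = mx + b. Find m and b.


m = (19.4)/(16.9) = 1.1479
b = y1 - m*x1 = -6.8 - (19.4*(-18.5))/(16.9) = -6.8 + 21.2367 = 14.4367

y = 1.1479x + 14.4367


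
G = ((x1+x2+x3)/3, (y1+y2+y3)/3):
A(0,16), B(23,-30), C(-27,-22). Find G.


Gx = (0+23- 27)/3 = -4/3 = -1.3333
Gy = (16- 30- 22)/3 = -36/3 = -12.0000

G = (-1.3333, -12.0000)


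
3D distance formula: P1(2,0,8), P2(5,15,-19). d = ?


dx=3, dy=15, dz=-27
d = sqrt(9+225+729) = sqrt(963) = 31.0322

31.0322


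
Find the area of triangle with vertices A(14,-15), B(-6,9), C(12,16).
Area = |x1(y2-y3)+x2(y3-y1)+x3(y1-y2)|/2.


14*(9-16) = -98
-6*(16+ 15) = -186
12*(-15-9) = -288
sum = -572
Area = |-572|/2 = 286.0000

286.0000 sq units


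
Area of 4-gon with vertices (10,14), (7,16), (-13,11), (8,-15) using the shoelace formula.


sum(xi*y_{i+1}) = 10*16 + 7*11 - 13*(-15) + 8*14 = 544
sum(yi*x_{i+1}) = 14*7 + 16*(-13) + 11*8 - 15*10 = -172
Area = |544 + 172|/2 = 716/2 = 358.0000

358.0000 sq units


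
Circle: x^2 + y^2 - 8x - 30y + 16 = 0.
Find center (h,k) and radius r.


h = -D/2 = 8/2 = 4
k = -E/2 = 30/2 = 15
r^2 = h^2 + k^2 - F = 16 + 225 - 16 = 225
r = 15

Center (4, 15), radius = 15


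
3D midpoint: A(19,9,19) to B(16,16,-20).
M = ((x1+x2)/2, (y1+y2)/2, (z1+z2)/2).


Mx = (19+16)/2 = 17.5000
My = (9+16)/2 = 12.5000
Mz = (19- 20)/2 = -0.5000

M = (17.5000, 12.5000, -0.5000)


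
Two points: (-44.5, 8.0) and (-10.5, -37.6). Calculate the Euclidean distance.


dx = -10.5 + 44.5 = 34.0
dy = -37.6 - 8.0 = -45.6
d = sqrt(1156.0 + 2079.36) = sqrt(3235.36) = 56.8802

56.8802


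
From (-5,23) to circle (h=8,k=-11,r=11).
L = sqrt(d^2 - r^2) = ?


d = sqrt((-5-8)^2 + (23+ 11)^2) = sqrt(169+1156) = 36.4005
L = sqrt(1325.0000 - 121) = sqrt(1204.0000) = 34.6987

34.6987


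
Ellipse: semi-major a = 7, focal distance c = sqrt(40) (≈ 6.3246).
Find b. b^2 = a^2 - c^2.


b^2 = 7^2 - (sqrt(40))^2 = 49 - 40 = 9
b = sqrt(9) = 3

b = 3


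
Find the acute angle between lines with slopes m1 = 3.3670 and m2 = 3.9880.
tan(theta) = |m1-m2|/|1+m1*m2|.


m1-m2 = -0.621
1+m1*m2 = 14.427596
tan(theta) = |-0.621/14.427596| = 0.043043
theta = arctan(|-0.621/14.427596|) = 2.4646 degrees (acute angle)

2.4646 degrees


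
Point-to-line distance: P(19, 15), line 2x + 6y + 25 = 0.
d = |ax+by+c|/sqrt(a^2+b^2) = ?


|2*19 + 6*15 + 25| = |153| = 153
sqrt(4 + 36) = sqrt(40) = 6.3246
d = 153/sqrt(40) = 24.1914

24.1914


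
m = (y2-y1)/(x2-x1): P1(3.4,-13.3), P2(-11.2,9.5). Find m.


dy = 9.5 + 13.3 = 22.8
dx = -11.2 - 3.4 = -14.6
m = 22.8/(-14.6) = -1.5616

m = -1.5616


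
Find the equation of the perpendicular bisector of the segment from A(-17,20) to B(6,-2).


Midpoint = (-5.5, 9)
Slope of AB = dy/dx = -22/23 = -0.9565
Perp slope = -dx/dy = 23/22 = 1.0455
b = My - (perp slope)*Mx = 9 + (23*(-5.5))/(-22) = 9 + 5.7500 = 14.7500

y = 1.0455x + 14.7500


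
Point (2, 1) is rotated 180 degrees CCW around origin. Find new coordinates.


cos(180) = -1, sin(180) = 0
x' = 2*(-1) - 1*0 = -2
y' = 2*0 + 1*(-1) = -1

(-2, -1)


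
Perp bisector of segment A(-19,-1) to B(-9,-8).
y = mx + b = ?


Midpoint = (-14, -4.5)
Slope of AB = dy/dx = -7/10 = -0.7000
Perp slope = -dx/dy = 10/7 = 1.4286
b = My - (perp slope)*Mx = -4.5 + (10*(-14))/(-7) = -4.5 + 20.0000 = 15.5000

y = 1.4286x + 15.5000


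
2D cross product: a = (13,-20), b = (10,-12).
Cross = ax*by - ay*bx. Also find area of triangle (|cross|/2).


cross = 13*(-12) + 20*10 = -156 + 200 = 44
Triangle area = |44|/2 = 44/2 = 22.0000

cross = 44, triangle area = 22.0000


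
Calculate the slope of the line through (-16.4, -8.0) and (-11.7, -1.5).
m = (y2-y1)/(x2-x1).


dy = -1.5 + 8.0 = 6.5
dx = -11.7 + 16.4 = 4.7
m = 6.5/4.7 = 1.3830

m = 1.3830


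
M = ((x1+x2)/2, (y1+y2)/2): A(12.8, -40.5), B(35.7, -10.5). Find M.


Mx = (12.8 + 35.7)/2 = 48.5/2 = 24.2500
My = (-40.5 - 10.5)/2 = -51.0/2 = -25.5000

(24.2500, -25.5000)


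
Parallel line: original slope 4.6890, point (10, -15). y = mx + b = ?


Parallel lines have equal slopes.
m2 = 4.6890
b2 = -15 - 4.6890*10 = -61.8900

y = 4.6890x - 61.8900


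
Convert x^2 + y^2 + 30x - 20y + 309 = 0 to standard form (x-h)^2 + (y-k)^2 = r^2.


h = -D/2 = -30/2 = -15
k = -E/2 = 20/2 = 10
r^2 = h^2 + k^2 - F = 225 + 100 - 309 = 16
r = 4

Center (-15, 10), radius = 4


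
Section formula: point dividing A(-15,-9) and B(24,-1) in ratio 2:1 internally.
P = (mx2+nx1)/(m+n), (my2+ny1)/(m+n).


Px = (2*24 + 1*(-15))/3 = 33/3 = 11.0000
Py = (2*(-1) + 1*(-9))/3 = -11/3 = -3.6667

P = (11.0000, -3.6667)


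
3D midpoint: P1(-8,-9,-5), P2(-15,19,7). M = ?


Mx = (-8- 15)/2 = -11.5000
My = (-9+19)/2 = 5.0000
Mz = (-5+7)/2 = 1.0000

M = (-11.5000, 5.0000, 1.0000)


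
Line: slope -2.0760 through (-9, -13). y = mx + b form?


y + 13 = -2.0760(x + 9)
y = -2.0760x - 13 + 2.0760*(-9)
y = -2.0760x - 31.6840

y = -2.0760x - 31.6840


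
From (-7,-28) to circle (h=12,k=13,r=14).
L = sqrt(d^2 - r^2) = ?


d = sqrt((-7-12)^2 + (-28-13)^2) = sqrt(361+1681) = 45.1885
L = sqrt(2042.0000 - 196) = sqrt(1846.0000) = 42.9651

42.9651


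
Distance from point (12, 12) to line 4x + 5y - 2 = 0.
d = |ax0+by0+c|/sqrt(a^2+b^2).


|4*12 + 5*12 - 2| = |106| = 106
sqrt(16 + 25) = sqrt(41) = 6.4031
d = 106/sqrt(41) = 16.5544

16.5544


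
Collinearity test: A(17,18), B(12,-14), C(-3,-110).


17*(-14+ 110) + 12*(-110-18) - 3*(18+ 14)
= 1632 - 1536 - 96 = 0

Yes, collinear (determinant = 0)


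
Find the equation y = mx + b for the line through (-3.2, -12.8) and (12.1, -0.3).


m = (12.5)/(15.3) = 0.8170
b = y1 - m*x1 = -12.8 - (12.5*(-3.2))/(15.3) = -12.8 + 2.6144 = -10.1856

y = 0.8170x - 10.1856


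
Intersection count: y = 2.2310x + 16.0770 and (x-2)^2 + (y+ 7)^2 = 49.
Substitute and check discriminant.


Substitute y = 2.2310x + 16.0770: (x-2)^2 + (2.2310x+16.0770+ 7)^2 = 49
Expand to Ax^2 + Bx + C = 0, where b-k = 23.077
A = 1+m^2 = 5.977361
B = 2(m(b-k) - h) = 2(2.2310*23.077 - 2) = 98.969574
C = h^2 + (b-k)^2 - r^2 = 4 + 532.547929 - 49 = 487.547929
disc = B^2-4AC = 9794.9766 - 11656.9999 = -1862.0233
disc < 0

0 intersection points


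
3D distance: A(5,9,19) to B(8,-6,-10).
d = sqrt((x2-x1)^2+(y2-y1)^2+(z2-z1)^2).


dx=3, dy=-15, dz=-29
d = sqrt(9+225+841) = sqrt(1075) = 32.7872

32.7872


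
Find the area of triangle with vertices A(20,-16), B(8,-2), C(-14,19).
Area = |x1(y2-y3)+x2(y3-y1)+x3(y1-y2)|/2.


20*(-2-19) = -420
8*(19+ 16) = 280
-14*(-16+ 2) = 196
sum = 56
Area = |56|/2 = 28.0000

28.0000 sq units


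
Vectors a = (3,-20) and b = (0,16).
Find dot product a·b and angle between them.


a·b = 3*0 - 20*16 = 0 - 320 = -320
|a| = sqrt(9+400) = 20.2237
|b| = sqrt(0+256) = 16.0000
cos(theta) = -320/(sqrt(409)*sqrt(256)) = -320/sqrt(104704) = -0.988936
theta = arccos(-320/sqrt(104704)) = 171.4692 degrees

a·b = -320, theta = 171.4692 deg


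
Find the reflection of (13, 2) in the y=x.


Reflection rule for y=x: (y, x)
(13, 2) -> (2, 13)

(2, 13)


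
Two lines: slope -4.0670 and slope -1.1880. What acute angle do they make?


m1-m2 = -2.879
1+m1*m2 = 5.831596
tan(theta) = |-2.879/5.831596| = 0.493690
theta = arctan(|-2.879/5.831596|) = 26.2751 degrees (acute angle)

26.2751 degrees


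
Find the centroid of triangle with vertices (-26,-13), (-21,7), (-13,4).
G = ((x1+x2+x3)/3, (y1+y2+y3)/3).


Gx = (-26- 21- 13)/3 = -60/3 = -20.0000
Gy = (-13+7+4)/3 = -2/3 = -0.6667

G = (-20.0000, -0.6667)


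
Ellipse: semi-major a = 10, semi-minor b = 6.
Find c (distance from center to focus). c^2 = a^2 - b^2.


c^2 = 10^2 - 6^2 = 100 - 36 = 64
c = sqrt(64) = 8.0000

c = 8.0000


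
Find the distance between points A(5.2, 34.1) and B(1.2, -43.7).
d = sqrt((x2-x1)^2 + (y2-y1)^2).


dx = 1.2 - 5.2 = -4.0
dy = -43.7 - 34.1 = -77.8
d = sqrt(16.0 + 6052.84) = sqrt(6068.84) = 77.9028

77.9028


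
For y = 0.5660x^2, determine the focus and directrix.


a = 0.5660
1/(4a) = 0.4417
Focus = (0, 0.4417)
Directrix: y = -0.4417

Focus = (0, 0.4417), Directrix: y = -0.4417


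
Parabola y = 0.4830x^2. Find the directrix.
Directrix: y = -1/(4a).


a = 0.4830
1/(4a) = 0.5176
directrix: y = -0.5176 = -0.5176

y = -0.5176


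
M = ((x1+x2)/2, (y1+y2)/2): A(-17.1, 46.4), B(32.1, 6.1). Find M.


Mx = (-17.1 + 32.1)/2 = 15.0/2 = 7.5000
My = (46.4 + 6.1)/2 = 52.5/2 = 26.2500

(7.5000, 26.2500)


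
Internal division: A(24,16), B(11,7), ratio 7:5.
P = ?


Px = (7*11 + 5*24)/12 = 197/12 = 16.4167
Py = (7*7 + 5*16)/12 = 129/12 = 10.7500

P = (16.4167, 10.7500)


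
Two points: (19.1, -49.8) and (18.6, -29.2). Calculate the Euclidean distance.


dx = 18.6 - 19.1 = -0.5
dy = -29.2 + 49.8 = 20.6
d = sqrt(0.25 + 424.36) = sqrt(424.61) = 20.6061

20.6061


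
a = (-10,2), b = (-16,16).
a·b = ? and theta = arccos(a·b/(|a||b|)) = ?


a·b = -10*(-16) + 2*16 = 160 + 32 = 192
|a| = sqrt(100+4) = 10.1980
|b| = sqrt(256+256) = 22.6274
cos(theta) = 192/(sqrt(104)*sqrt(512)) = 192/sqrt(53248) = 0.832050
theta = arccos(192/sqrt(53248)) = 33.6901 degrees

a·b = 192, theta = 33.6901 deg


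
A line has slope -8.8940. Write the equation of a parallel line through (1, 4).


Parallel lines have equal slopes.
m2 = -8.8940
b2 = 4 + 8.8940*1 = 12.8940

y = -8.8940x + 12.8940


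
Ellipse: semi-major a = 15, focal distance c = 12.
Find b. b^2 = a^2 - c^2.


b^2 = 15^2 - (12)^2 = 225 - 144 = 81
b = sqrt(81) = 9

b = 9


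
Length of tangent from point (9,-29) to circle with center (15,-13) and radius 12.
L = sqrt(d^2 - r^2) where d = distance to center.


d = sqrt((9-15)^2 + (-29+ 13)^2) = sqrt(36+256) = 17.0880
L = sqrt(292.0000 - 144) = sqrt(148.0000) = 12.1655

12.1655


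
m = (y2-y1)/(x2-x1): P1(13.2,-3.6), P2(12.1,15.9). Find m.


dy = 15.9 + 3.6 = 19.5
dx = 12.1 - 13.2 = -1.1
m = 19.5/(-1.1) = -17.7273

m = -17.7273


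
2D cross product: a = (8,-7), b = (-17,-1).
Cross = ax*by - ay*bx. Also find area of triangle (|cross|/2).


cross = 8*(-1) + 7*(-17) = -8 - 119 = -127
Triangle area = |-127|/2 = 127/2 = 63.5000

cross = -127, triangle area = 63.5000


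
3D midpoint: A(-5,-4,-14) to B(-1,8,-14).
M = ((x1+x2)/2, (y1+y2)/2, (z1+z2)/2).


Mx = (-5- 1)/2 = -3.0000
My = (-4+8)/2 = 2.0000
Mz = (-14- 14)/2 = -14.0000

M = (-3.0000, 2.0000, -14.0000)


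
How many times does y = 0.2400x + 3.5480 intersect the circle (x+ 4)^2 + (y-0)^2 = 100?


Substitute y = 0.2400x + 3.5480: (x+ 4)^2 + (0.2400x+3.5480-0)^2 = 100
Expand to Ax^2 + Bx + C = 0, where b-k = 3.548
A = 1+m^2 = 1.0576
B = 2(m(b-k) - h) = 2(0.2400*3.548 + 4) = 9.70304
C = h^2 + (b-k)^2 - r^2 = 16 + 12.588304 - 100 = -71.411696
disc = B^2-4AC = 94.1490 + 302.1000 = 396.2490
disc > 0

2 intersection points


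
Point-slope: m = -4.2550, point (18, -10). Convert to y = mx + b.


y + 10 = -4.2550(x - 18)
y = -4.2550x - 10 + 4.2550*18
y = -4.2550x + 66.5900

y = -4.2550x + 66.5900


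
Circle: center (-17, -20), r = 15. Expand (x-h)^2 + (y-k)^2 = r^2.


(x+ 17)^2 + (y+ 20)^2 = 15^2
D = -2h = 34, E = -2k = 40
F = h^2+k^2-r^2 = 289+400-225 = 464

x^2 + y^2 + 34x + 40y + 464 = 0


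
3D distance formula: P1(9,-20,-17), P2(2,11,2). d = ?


dx=-7, dy=31, dz=19
d = sqrt(49+961+361) = sqrt(1371) = 37.0270

37.0270


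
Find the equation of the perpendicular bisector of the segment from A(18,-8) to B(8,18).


Midpoint = (13, 5)
Slope of AB = dy/dx = 26/(-10) = -2.6000
Perp slope = -dx/dy = 10/26 = 0.3846
b = My - (perp slope)*Mx = 5 + (-10*13)/26 = 5 - 5.0000 = 0

y = 0.3846x + 0


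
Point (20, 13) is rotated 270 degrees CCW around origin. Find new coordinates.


cos(270) = 0, sin(270) = -1
x' = 20*0 - 13*(-1) = 13
y' = 20*(-1) + 13*0 = -20

(13, -20)


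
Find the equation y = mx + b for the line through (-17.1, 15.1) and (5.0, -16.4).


m = (-31.5)/(22.1) = -1.4253
b = y1 - m*x1 = 15.1 - (-31.5*(-17.1))/(22.1) = 15.1 - 24.3733 = -9.2733

y = -1.4253x - 9.2733


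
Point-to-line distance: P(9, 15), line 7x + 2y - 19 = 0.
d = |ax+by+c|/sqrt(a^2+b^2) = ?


|7*9 + 2*15 - 19| = |74| = 74
sqrt(49 + 4) = sqrt(53) = 7.2801
d = 74/sqrt(53) = 10.1647

10.1647


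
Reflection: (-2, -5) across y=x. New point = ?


Reflection rule for y=x: (y, x)
(-2, -5) -> (-5, -2)

(-5, -2)


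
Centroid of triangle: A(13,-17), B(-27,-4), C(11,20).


Gx = (13- 27+11)/3 = -3/3 = -1.0000
Gy = (-17- 4+20)/3 = -1/3 = -0.3333

G = (-1.0000, -0.3333)


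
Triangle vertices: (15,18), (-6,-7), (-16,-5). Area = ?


15*(-7+ 5) = -30
-6*(-5-18) = 138
-16*(18+ 7) = -400
sum = -292
Area = |-292|/2 = 146.0000

146.0000 sq units


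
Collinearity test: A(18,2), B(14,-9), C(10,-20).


18*(-9+ 20) + 14*(-20-2) + 10*(2+ 9)
= 198 - 308 + 110 = 0

Yes, collinear (determinant = 0)


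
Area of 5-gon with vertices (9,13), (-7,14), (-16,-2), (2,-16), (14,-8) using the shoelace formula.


sum(xi*y_{i+1}) = 9*14 - 7*(-2) - 16*(-16) + 2*(-8) + 14*13 = 562
sum(yi*x_{i+1}) = 13*(-7) + 14*(-16) - 2*2 - 16*14 - 8*9 = -615
Area = |562 + 615|/2 = 1177/2 = 588.5000

588.5000 sq units


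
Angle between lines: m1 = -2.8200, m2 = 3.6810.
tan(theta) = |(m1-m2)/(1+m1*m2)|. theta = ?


m1-m2 = -6.501
1+m1*m2 = -9.38042
tan(theta) = |-6.501/(-9.38042)| = 0.693039
theta = arctan(|-6.501/(-9.38042)|) = 34.7235 degrees (acute angle)

34.7235 degrees


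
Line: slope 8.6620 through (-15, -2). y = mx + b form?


y + 2 = 8.6620(x + 15)
y = 8.6620x - 2 - 8.6620*(-15)
y = 8.6620x + 127.9300

y = 8.6620x + 127.9300


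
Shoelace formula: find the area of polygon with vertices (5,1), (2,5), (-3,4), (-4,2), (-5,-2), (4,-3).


sum(xi*y_{i+1}) = 5*5 + 2*4 - 3*2 - 4*(-2) - 5*(-3) + 4*1 = 54
sum(yi*x_{i+1}) = 1*2 + 5*(-3) + 4*(-4) + 2*(-5) - 2*4 - 3*5 = -62
Area = |54 + 62|/2 = 116/2 = 58.0000

58.0000 sq units


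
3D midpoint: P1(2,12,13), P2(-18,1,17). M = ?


Mx = (2- 18)/2 = -8.0000
My = (12+1)/2 = 6.5000
Mz = (13+17)/2 = 15.0000

M = (-8.0000, 6.5000, 15.0000)


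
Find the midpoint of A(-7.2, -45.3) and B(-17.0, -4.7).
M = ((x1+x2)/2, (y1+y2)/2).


Mx = (-7.2 - 17.0)/2 = -24.2/2 = -12.1000
My = (-45.3 - 4.7)/2 = -50.0/2 = -25.0000

(-12.1000, -25.0000)


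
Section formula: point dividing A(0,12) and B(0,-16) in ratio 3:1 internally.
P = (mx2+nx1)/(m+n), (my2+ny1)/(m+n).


Px = (3*0 + 1*0)/4 = 0/4 = 0
Py = (3*(-16) + 1*12)/4 = -36/4 = -9.0000

P = (0, -9.0000)


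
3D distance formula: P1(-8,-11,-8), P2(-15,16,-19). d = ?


dx=-7, dy=27, dz=-11
d = sqrt(49+729+121) = sqrt(899) = 29.9833

29.9833


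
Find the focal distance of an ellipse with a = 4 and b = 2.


c^2 = 4^2 - 2^2 = 16 - 4 = 12
c = sqrt(12) = 3.4641

c = 3.4641


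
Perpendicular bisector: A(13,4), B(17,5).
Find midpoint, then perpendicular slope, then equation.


Midpoint = (15, 4.5)
Slope of AB = dy/dx = 1/4 = 0.2500
Perp slope = -dx/dy = -4/1 = -4.0000
b = My - (perp slope)*Mx = 4.5 + (4*15)/1 = 4.5 + 60.0000 = 64.5000

y = -4.0000x + 64.5000


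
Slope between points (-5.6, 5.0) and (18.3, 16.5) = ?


dy = 16.5 - 5.0 = 11.5
dx = 18.3 + 5.6 = 23.9
m = 11.5/23.9 = 0.4812

m = 0.4812


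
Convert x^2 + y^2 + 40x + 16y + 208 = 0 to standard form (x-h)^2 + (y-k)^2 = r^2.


h = -D/2 = -40/2 = -20
k = -E/2 = -16/2 = -8
r^2 = h^2 + k^2 - F = 400 + 64 - 208 = 256
r = 16

Center (-20, -8), radius = 16


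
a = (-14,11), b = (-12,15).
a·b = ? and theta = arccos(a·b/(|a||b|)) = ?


a·b = -14*(-12) + 11*15 = 168 + 165 = 333
|a| = sqrt(196+121) = 17.8045
|b| = sqrt(144+225) = 19.2094
cos(theta) = 333/(sqrt(317)*sqrt(369)) = 333/sqrt(116973) = 0.973647
theta = arccos(333/sqrt(116973)) = 13.1830 degrees

a·b = 333, theta = 13.1830 deg


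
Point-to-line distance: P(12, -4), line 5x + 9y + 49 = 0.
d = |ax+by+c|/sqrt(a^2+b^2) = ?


|5*12 + 9*(-4) + 49| = |73| = 73
sqrt(25 + 81) = sqrt(106) = 10.2956
d = 73/sqrt(106) = 7.0904

7.0904


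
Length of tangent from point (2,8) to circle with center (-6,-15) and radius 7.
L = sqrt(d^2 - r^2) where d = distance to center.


d = sqrt((2+ 6)^2 + (8+ 15)^2) = sqrt(64+529) = 24.3516
L = sqrt(593.0000 - 49) = sqrt(544.0000) = 23.3238

23.3238


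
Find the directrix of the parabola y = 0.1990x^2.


a = 0.1990
1/(4a) = 1.2563
directrix: y = -1.2563 = -1.2563

y = -1.2563


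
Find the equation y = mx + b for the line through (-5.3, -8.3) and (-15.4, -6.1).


m = (2.2)/(-10.1) = -0.2178
b = y1 - m*x1 = -8.3 - (2.2*(-5.3))/(-10.1) = -8.3 - 1.1545 = -9.4545

y = -0.2178x - 9.4545


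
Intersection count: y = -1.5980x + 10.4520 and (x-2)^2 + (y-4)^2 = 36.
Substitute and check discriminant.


Substitute y = -1.5980x + 10.4520: (x-2)^2 + (-1.5980x+10.4520-4)^2 = 36
Expand to Ax^2 + Bx + C = 0, where b-k = 6.452
A = 1+m^2 = 3.553604
B = 2(m(b-k) - h) = 2(-1.5980*6.452 - 2) = -24.620592
C = h^2 + (b-k)^2 - r^2 = 4 + 41.628304 - 36 = 9.628304
disc = B^2-4AC = 606.1736 - 136.8607 = 469.3129
disc > 0

2 intersection points


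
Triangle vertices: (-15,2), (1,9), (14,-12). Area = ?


-15*(9+ 12) = -315
1*(-12-2) = -14
14*(2-9) = -98
sum = -427
Area = |-427|/2 = 213.5000

213.5000 sq units


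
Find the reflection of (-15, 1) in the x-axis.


Reflection rule for x-axis: (x, -y)
(-15, 1) -> (-15, -1)

(-15, -1)


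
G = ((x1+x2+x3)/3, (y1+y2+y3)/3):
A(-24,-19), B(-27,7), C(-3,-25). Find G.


Gx = (-24- 27- 3)/3 = -54/3 = -18.0000
Gy = (-19+7- 25)/3 = -37/3 = -12.3333

G = (-18.0000, -12.3333)


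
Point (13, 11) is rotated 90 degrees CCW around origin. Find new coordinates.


cos(90) = 0, sin(90) = 1
x' = 13*0 - 11*1 = -11
y' = 13*1 + 11*0 = 13

(-11, 13)


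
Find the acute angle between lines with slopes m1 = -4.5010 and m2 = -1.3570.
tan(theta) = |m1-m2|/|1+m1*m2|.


m1-m2 = -3.144
1+m1*m2 = 7.107857
tan(theta) = |-3.144/7.107857| = 0.442327
theta = arctan(|-3.144/7.107857|) = 23.8611 degrees (acute angle)

23.8611 degrees


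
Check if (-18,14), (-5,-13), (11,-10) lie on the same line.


-18*(-13+ 10) - 5*(-10-14) + 11*(14+ 13)
= 54 + 120 + 297 = 471

No, not collinear (determinant = 471)


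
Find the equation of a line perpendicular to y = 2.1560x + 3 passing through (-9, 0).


Perpendicular slope = -1/m1 = -1/2.1560 = -0.4638
b2 = y0 - m2*x0 = 0 - 9/2.1560 = 0 - 4.1744 = -4.1744

y = -0.4638x - 4.1744


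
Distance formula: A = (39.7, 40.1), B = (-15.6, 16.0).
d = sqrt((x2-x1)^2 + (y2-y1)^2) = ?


dx = -15.6 - 39.7 = -55.3
dy = 16.0 - 40.1 = -24.1
d = sqrt(3058.09 + 580.81) = sqrt(3638.9) = 60.3233

60.3233


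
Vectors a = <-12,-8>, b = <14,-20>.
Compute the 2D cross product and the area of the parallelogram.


cross = -12*(-20) + 8*14 = 240 + 112 = 352
Parallelogram area = |352| = 352

cross = 352, parallelogram area = 352


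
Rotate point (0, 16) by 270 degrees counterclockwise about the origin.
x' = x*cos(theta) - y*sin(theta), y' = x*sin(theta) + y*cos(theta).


cos(270) = 0, sin(270) = -1
x' = 0*0 - 16*(-1) = 16
y' = 0*(-1) + 16*0 = 0

(16, 0)


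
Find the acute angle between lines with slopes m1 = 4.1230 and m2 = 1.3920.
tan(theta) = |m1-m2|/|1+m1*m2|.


m1-m2 = 2.731
1+m1*m2 = 6.739216
tan(theta) = |2.731/6.739216| = 0.405240
theta = arctan(|2.731/6.739216|) = 22.0598 degrees (acute angle)

22.0598 degrees


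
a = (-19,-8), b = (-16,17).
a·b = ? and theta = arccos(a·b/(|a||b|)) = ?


a·b = -19*(-16) - 8*17 = 304 - 136 = 168
|a| = sqrt(361+64) = 20.6155
|b| = sqrt(256+289) = 23.3452
cos(theta) = 168/(sqrt(425)*sqrt(545)) = 168/sqrt(231625) = 0.349073
theta = arccos(168/sqrt(231625)) = 69.5694 degrees

a·b = 168, theta = 69.5694 deg


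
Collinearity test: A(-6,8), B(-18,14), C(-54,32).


-6*(14-32) - 18*(32-8) - 54*(8-14)
= 108 - 432 + 324 = 0

Yes, collinear (determinant = 0)


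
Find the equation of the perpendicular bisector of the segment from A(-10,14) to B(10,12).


Midpoint = (0, 13)
Slope of AB = dy/dx = -2/20 = -0.1000
Perp slope = -dx/dy = 20/2 = 10.0000
b = My - (perp slope)*Mx = 13 + (20*0)/(-2) = 13 + 0 = 13.0000

y = 10.0000x + 13.0000


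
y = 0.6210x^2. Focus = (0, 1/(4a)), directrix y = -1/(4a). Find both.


a = 0.6210
1/(4a) = 0.4026
Focus = (0, 0.4026)
Directrix: y = -0.4026

Focus = (0, 0.4026), Directrix: y = -0.4026


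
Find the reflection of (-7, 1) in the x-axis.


Reflection rule for x-axis: (x, -y)
(-7, 1) -> (-7, -1)

(-7, -1)


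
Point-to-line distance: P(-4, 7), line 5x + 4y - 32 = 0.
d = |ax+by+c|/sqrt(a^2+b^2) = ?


|5*(-4) + 4*7 - 32| = |-24| = 24
sqrt(25 + 16) = sqrt(41) = 6.4031
d = 24/sqrt(41) = 3.7482

3.7482


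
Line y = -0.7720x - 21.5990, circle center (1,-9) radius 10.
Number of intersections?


Substitute y = -0.7720x - 21.5990: (x-1)^2 + (-0.7720x- 21.5990+ 9)^2 = 100
Expand to Ax^2 + Bx + C = 0, where b-k = -12.599
A = 1+m^2 = 1.595984
B = 2(m(b-k) - h) = 2(-0.7720*(-12.599) - 1) = 17.452856
C = h^2 + (b-k)^2 - r^2 = 1 + 158.734801 - 100 = 59.734801
disc = B^2-4AC = 304.6022 - 381.3431 = -76.7409
disc < 0

0 intersection points


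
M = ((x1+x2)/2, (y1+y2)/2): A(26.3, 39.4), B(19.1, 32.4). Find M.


Mx = (26.3 + 19.1)/2 = 45.4/2 = 22.7000
My = (39.4 + 32.4)/2 = 71.8/2 = 35.9000

(22.7000, 35.9000)


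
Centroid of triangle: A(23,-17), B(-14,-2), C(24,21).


Gx = (23- 14+24)/3 = 33/3 = 11.0000
Gy = (-17- 2+21)/3 = 2/3 = 0.6667

G = (11.0000, 0.6667)


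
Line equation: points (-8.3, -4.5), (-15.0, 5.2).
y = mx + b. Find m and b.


m = (9.7)/(-6.7) = -1.4478
b = y1 - m*x1 = -4.5 - (9.7*(-8.3))/(-6.7) = -4.5 - 12.0164 = -16.5164

y = -1.4478x - 16.5164


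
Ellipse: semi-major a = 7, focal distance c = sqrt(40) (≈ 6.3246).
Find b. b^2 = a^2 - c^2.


b^2 = 7^2 - (sqrt(40))^2 = 49 - 40 = 9
b = sqrt(9) = 3

b = 3


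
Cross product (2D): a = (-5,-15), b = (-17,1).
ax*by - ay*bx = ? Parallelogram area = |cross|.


cross = -5*1 + 15*(-17) = -5 - 255 = -260
Parallelogram area = |-260| = 260

cross = -260, parallelogram area = 260


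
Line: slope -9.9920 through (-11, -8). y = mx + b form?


y + 8 = -9.9920(x + 11)
y = -9.9920x - 8 + 9.9920*(-11)
y = -9.9920x - 117.9120

y = -9.9920x - 117.9120


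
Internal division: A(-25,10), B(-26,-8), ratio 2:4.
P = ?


Px = (2*(-26) + 4*(-25))/6 = -152/6 = -25.3333
Py = (2*(-8) + 4*10)/6 = 24/6 = 4.0000

P = (-25.3333, 4.0000)


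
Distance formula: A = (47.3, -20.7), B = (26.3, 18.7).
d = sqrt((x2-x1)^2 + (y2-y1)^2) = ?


dx = 26.3 - 47.3 = -21
dy = 18.7 + 20.7 = 39.4
d = sqrt(441 + 1552.36) = sqrt(1993.36) = 44.6471

44.6471


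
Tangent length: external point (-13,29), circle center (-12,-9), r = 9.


d = sqrt((-13+ 12)^2 + (29+ 9)^2) = sqrt(1+1444) = 38.0132
L = sqrt(1445.0000 - 81) = sqrt(1364.0000) = 36.9324

36.9324


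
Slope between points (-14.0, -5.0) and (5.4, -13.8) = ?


dy = -13.8 + 5.0 = -8.8
dx = 5.4 + 14.0 = 19.4
m = -8.8/19.4 = -0.4536

m = -0.4536


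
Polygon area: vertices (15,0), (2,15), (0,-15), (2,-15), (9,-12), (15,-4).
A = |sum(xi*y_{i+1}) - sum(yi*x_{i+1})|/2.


sum(xi*y_{i+1}) = 15*15 + 2*(-15) + 0*(-15) + 2*(-12) + 9*(-4) + 15*0 = 135
sum(yi*x_{i+1}) = 0*2 + 15*0 - 15*2 - 15*9 - 12*15 - 4*15 = -405
Area = |135 + 405|/2 = 540/2 = 270.0000

270.0000 sq units


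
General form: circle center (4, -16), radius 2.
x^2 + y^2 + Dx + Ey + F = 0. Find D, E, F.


(x-4)^2 + (y+ 16)^2 = 2^2
D = -2h = -8, E = -2k = 32
F = h^2+k^2-r^2 = 16+256-4 = 268

D = -8, E = 32, F = 268


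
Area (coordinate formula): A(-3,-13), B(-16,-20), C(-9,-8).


-3*(-20+ 8) = 36
-16*(-8+ 13) = -80
-9*(-13+ 20) = -63
sum = -107
Area = |-107|/2 = 53.5000

53.5000 sq units


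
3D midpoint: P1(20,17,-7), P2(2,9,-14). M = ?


Mx = (20+2)/2 = 11.0000
My = (17+9)/2 = 13.0000
Mz = (-7- 14)/2 = -10.5000

M = (11.0000, 13.0000, -10.5000)


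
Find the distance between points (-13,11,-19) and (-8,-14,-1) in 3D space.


dx=5, dy=-25, dz=18
d = sqrt(25+625+324) = sqrt(974) = 31.2090

31.2090


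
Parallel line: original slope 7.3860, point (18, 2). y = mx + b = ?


Parallel lines have equal slopes.
m2 = 7.3860
b2 = 2 - 7.3860*18 = -130.9480

y = 7.3860x - 130.9480


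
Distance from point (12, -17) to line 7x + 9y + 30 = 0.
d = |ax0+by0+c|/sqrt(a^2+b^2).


|7*12 + 9*(-17) + 30| = |-39| = 39
sqrt(49 + 81) = sqrt(130) = 11.4018
d = 39/sqrt(130) = 3.4205

3.4205


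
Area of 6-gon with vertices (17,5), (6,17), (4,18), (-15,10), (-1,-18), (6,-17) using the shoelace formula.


sum(xi*y_{i+1}) = 17*17 + 6*18 + 4*10 - 15*(-18) - 1*(-17) + 6*5 = 754
sum(yi*x_{i+1}) = 5*6 + 17*4 + 18*(-15) + 10*(-1) - 18*6 - 17*17 = -579
Area = |754 + 579|/2 = 1333/2 = 666.5000

666.5000 sq units


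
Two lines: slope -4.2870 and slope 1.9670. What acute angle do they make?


m1-m2 = -6.254
1+m1*m2 = -7.432529
tan(theta) = |-6.254/(-7.432529)| = 0.841436
theta = arctan(|-6.254/(-7.432529)|) = 40.0785 degrees (acute angle)

40.0785 degrees


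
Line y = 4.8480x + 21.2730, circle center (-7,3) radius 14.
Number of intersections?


Substitute y = 4.8480x + 21.2730: (x+ 7)^2 + (4.8480x+21.2730-3)^2 = 196
Expand to Ax^2 + Bx + C = 0, where b-k = 18.273
A = 1+m^2 = 24.503104
B = 2(m(b-k) - h) = 2(4.8480*18.273 + 7) = 191.175008
C = h^2 + (b-k)^2 - r^2 = 49 + 333.902529 - 196 = 186.902529
disc = B^2-4AC = 36547.8837 - 18318.7684 = 18229.1153
disc > 0

2 intersection points


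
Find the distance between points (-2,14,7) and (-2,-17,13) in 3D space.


dx=0, dy=-31, dz=6
d = sqrt(0+961+36) = sqrt(997) = 31.5753

31.5753


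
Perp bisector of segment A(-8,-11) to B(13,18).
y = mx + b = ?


Midpoint = (2.5, 3.5)
Slope of AB = dy/dx = 29/21 = 1.3810
Perp slope = -dx/dy = -21/29 = -0.7241
b = My - (perp slope)*Mx = 3.5 + (21*2.5)/29 = 3.5 + 1.8103 = 5.3103

y = -0.7241x + 5.3103


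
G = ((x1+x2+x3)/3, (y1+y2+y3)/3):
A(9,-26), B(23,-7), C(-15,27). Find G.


Gx = (9+23- 15)/3 = 17/3 = 5.6667
Gy = (-26- 7+27)/3 = -6/3 = -2.0000

G = (5.6667, -2.0000)


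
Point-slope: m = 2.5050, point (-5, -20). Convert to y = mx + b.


y + 20 = 2.5050(x + 5)
y = 2.5050x - 20 - 2.5050*(-5)
y = 2.5050x - 7.4750

y = 2.5050x - 7.4750


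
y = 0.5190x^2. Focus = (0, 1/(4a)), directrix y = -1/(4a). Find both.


a = 0.5190
1/(4a) = 0.4817
Focus = (0, 0.4817)
Directrix: y = -0.4817

Focus = (0, 0.4817), Directrix: y = -0.4817


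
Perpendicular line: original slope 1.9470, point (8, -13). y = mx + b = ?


Perpendicular slope = -1/m1 = -1/1.9470 = -0.5136
b2 = y0 - m2*x0 = -13 + 8/1.9470 = -13 + 4.1089 = -8.8911

y = -0.5136x - 8.8911


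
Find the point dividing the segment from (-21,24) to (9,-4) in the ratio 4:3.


Px = (4*9 + 3*(-21))/7 = -27/7 = -3.8571
Py = (4*(-4) + 3*24)/7 = 56/7 = 8.0000

P = (-3.8571, 8.0000)


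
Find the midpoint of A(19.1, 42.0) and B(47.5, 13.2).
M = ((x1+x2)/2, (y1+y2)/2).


Mx = (19.1 + 47.5)/2 = 66.6/2 = 33.3000
My = (42.0 + 13.2)/2 = 55.2/2 = 27.6000

(33.3000, 27.6000)


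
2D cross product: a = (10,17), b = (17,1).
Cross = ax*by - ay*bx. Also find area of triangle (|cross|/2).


cross = 10*1 - 17*17 = 10 - 289 = -279
Triangle area = |-279|/2 = 279/2 = 139.5000

cross = -279, triangle area = 139.5000


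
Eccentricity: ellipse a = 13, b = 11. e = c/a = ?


c = sqrt(169-121) = sqrt(48) = 6.9282
e = c/a = sqrt(48)/13 = 0.5329

e = 0.5329


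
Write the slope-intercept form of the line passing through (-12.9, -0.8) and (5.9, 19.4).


m = (20.2)/(18.8) = 1.0745
b = y1 - m*x1 = -0.8 - (20.2*(-12.9))/(18.8) = -0.8 + 13.8606 = 13.0606

y = 1.0745x + 13.0606


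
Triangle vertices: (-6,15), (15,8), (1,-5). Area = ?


-6*(8+ 5) = -78
15*(-5-15) = -300
1*(15-8) = 7
sum = -371
Area = |-371|/2 = 185.5000

185.5000 sq units


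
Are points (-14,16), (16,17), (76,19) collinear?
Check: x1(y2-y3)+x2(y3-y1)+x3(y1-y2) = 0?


-14*(17-19) + 16*(19-16) + 76*(16-17)
= 28 + 48 - 76 = 0

Yes, collinear (determinant = 0)


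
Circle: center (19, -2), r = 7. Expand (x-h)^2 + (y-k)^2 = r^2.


(x-19)^2 + (y+ 2)^2 = 7^2
D = -2h = -38, E = -2k = 4
F = h^2+k^2-r^2 = 361+4-49 = 316

x^2 + y^2 - 38x + 4y + 316 = 0


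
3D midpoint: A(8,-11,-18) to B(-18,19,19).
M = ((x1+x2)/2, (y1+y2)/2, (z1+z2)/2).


Mx = (8- 18)/2 = -5.0000
My = (-11+19)/2 = 4.0000
Mz = (-18+19)/2 = 0.5000

M = (-5.0000, 4.0000, 0.5000)


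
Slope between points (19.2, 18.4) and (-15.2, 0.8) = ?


dy = 0.8 - 18.4 = -17.6
dx = -15.2 - 19.2 = -34.4
m = -17.6/(-34.4) = 0.5116

m = 0.5116


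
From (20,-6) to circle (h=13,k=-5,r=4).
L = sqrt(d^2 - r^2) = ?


d = sqrt((20-13)^2 + (-6+ 5)^2) = sqrt(49+1) = 7.0711
L = sqrt(50.0000 - 16) = sqrt(34.0000) = 5.8310

5.8310


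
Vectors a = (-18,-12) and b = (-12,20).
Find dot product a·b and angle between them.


a·b = -18*(-12) - 12*20 = 216 - 240 = -24
|a| = sqrt(324+144) = 21.6333
|b| = sqrt(144+400) = 23.3238
cos(theta) = -24/(sqrt(468)*sqrt(544)) = -24/sqrt(254592) = -0.047565
theta = arccos(-24/sqrt(254592)) = 92.7263 degrees

a·b = -24, theta = 92.7263 deg


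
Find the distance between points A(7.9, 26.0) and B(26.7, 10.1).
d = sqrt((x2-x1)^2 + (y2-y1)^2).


dx = 26.7 - 7.9 = 18.8
dy = 10.1 - 26.0 = -15.9
d = sqrt(353.44 + 252.81) = sqrt(606.25) = 24.6221

24.6221


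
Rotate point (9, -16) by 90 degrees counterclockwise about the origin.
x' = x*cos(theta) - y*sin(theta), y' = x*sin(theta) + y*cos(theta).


cos(90) = 0, sin(90) = 1
x' = 9*0 + 16*1 = 16
y' = 9*1 - 16*0 = 9

(16, 9)


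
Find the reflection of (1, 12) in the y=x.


Reflection rule for y=x: (y, x)
(1, 12) -> (12, 1)

(12, 1)


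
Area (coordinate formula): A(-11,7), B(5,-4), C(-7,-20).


-11*(-4+ 20) = -176
5*(-20-7) = -135
-7*(7+ 4) = -77
sum = -388
Area = |-388|/2 = 194.0000

194.0000 sq units


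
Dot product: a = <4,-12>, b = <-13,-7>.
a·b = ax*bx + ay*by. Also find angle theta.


a·b = 4*(-13) - 12*(-7) = -52 + 84 = 32
|a| = sqrt(16+144) = 12.6491
|b| = sqrt(169+49) = 14.7648
cos(theta) = 32/(sqrt(160)*sqrt(218)) = 32/sqrt(34880) = 0.171341
theta = arccos(32/sqrt(34880)) = 80.1342 degrees

a·b = 32, theta = 80.1342 deg


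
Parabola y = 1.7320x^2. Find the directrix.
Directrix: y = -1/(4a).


a = 1.7320
1/(4a) = 0.1443
directrix: y = -0.1443 = -0.1443

y = -0.1443


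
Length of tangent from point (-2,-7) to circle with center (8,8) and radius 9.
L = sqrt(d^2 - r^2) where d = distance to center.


d = sqrt((-2-8)^2 + (-7-8)^2) = sqrt(100+225) = 18.0278
L = sqrt(325.0000 - 81) = sqrt(244.0000) = 15.6205

15.6205


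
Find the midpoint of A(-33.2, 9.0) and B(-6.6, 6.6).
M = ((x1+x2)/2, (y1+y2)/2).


Mx = (-33.2 - 6.6)/2 = -39.8/2 = -19.9000
My = (9.0 + 6.6)/2 = 15.6/2 = 7.8000

(-19.9000, 7.8000)


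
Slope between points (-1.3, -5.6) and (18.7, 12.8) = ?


dy = 12.8 + 5.6 = 18.4
dx = 18.7 + 1.3 = 20.0
m = 18.4/20.0 = 0.9200

m = 0.9200


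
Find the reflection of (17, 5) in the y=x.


Reflection rule for y=x: (y, x)
(17, 5) -> (5, 17)

(5, 17)


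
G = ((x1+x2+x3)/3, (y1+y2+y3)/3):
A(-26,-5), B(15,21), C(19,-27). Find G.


Gx = (-26+15+19)/3 = 8/3 = 2.6667
Gy = (-5+21- 27)/3 = -11/3 = -3.6667

G = (2.6667, -3.6667)


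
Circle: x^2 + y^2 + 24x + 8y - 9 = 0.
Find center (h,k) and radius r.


h = -D/2 = -24/2 = -12
k = -E/2 = -8/2 = -4
r^2 = h^2 + k^2 - F = 144 + 16 + 9 = 169
r = 13

Center (-12, -4), radius = 13


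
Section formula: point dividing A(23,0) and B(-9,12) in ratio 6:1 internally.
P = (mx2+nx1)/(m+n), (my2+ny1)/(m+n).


Px = (6*(-9) + 1*23)/7 = -31/7 = -4.4286
Py = (6*12 + 1*0)/7 = 72/7 = 10.2857

P = (-4.4286, 10.2857)


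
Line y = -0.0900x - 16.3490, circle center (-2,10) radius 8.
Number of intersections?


Substitute y = -0.0900x - 16.3490: (x+ 2)^2 + (-0.0900x- 16.3490-10)^2 = 64
Expand to Ax^2 + Bx + C = 0, where b-k = -26.349
A = 1+m^2 = 1.0081
B = 2(m(b-k) - h) = 2(-0.0900*(-26.349) + 2) = 8.74282
C = h^2 + (b-k)^2 - r^2 = 4 + 694.269801 - 64 = 634.269801
disc = B^2-4AC = 76.4369 - 2557.6295 = -2481.1926
disc < 0

0 intersection points


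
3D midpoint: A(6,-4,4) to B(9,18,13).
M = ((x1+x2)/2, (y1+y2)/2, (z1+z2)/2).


Mx = (6+9)/2 = 7.5000
My = (-4+18)/2 = 7.0000
Mz = (4+13)/2 = 8.5000

M = (7.5000, 7.0000, 8.5000)


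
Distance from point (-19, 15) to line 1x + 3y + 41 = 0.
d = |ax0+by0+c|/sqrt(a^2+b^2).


|1*(-19) + 3*15 + 41| = |67| = 67
sqrt(1 + 9) = sqrt(10) = 3.1623
d = 67/sqrt(10) = 21.1873

21.1873


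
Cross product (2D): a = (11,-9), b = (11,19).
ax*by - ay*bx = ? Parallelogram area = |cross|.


cross = 11*19 + 9*11 = 209 + 99 = 308
Parallelogram area = |308| = 308

cross = 308, parallelogram area = 308


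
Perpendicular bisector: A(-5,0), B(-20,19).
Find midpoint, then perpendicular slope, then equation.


Midpoint = (-12.5, 9.5)
Slope of AB = dy/dx = 19/(-15) = -1.2667
Perp slope = -dx/dy = 15/19 = 0.7895
b = My - (perp slope)*Mx = 9.5 + (-15*(-12.5))/19 = 9.5 + 9.8684 = 19.3684

y = 0.7895x + 19.3684


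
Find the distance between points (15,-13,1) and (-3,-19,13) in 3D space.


dx=-18, dy=-6, dz=12
d = sqrt(324+36+144) = sqrt(504) = 22.4499

22.4499


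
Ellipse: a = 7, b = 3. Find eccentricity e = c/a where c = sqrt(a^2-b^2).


c = sqrt(49-9) = sqrt(40) = 6.3246
e = c/a = sqrt(40)/7 = 0.9035

e = 0.9035


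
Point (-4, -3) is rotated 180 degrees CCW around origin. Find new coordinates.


cos(180) = -1, sin(180) = 0
x' = -4*(-1) + 3*0 = 4
y' = -4*0 - 3*(-1) = 3

(4, 3)


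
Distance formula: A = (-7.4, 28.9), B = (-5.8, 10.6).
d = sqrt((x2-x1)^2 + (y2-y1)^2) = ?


dx = -5.8 + 7.4 = 1.6
dy = 10.6 - 28.9 = -18.3
d = sqrt(2.56 + 334.89) = sqrt(337.45) = 18.3698

18.3698


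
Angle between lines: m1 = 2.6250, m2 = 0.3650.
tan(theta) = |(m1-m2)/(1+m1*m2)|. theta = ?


m1-m2 = 2.26
1+m1*m2 = 1.958125
tan(theta) = |2.26/1.958125| = 1.154165
theta = arctan(|2.26/1.958125|) = 49.0935 degrees (acute angle)

49.0935 degrees


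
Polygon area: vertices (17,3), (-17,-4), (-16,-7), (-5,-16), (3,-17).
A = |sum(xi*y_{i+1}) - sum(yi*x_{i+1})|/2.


sum(xi*y_{i+1}) = 17*(-4) - 17*(-7) - 16*(-16) - 5*(-17) + 3*3 = 401
sum(yi*x_{i+1}) = 3*(-17) - 4*(-16) - 7*(-5) - 16*3 - 17*17 = -289
Area = |401 + 289|/2 = 690/2 = 345.0000

345.0000 sq units


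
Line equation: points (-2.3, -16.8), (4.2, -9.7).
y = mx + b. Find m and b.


m = (7.1)/(6.5) = 1.0923
b = y1 - m*x1 = -16.8 - (7.1*(-2.3))/(6.5) = -16.8 + 2.5123 = -14.2877

y = 1.0923x - 14.2877


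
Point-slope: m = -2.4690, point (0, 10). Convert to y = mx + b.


y - 10 = -2.4690(x - 0)
y = -2.4690x + 10 + 2.4690*0
y = -2.4690x + 10.0000

y = -2.4690x + 10.0000


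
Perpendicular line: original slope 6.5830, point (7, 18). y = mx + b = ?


Perpendicular slope = -1/m1 = -1/6.5830 = -0.1519
b2 = y0 - m2*x0 = 18 + 7/6.5830 = 18 + 1.0633 = 19.0633

y = -0.1519x + 19.0633


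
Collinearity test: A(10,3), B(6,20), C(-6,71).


10*(20-71) + 6*(71-3) - 6*(3-20)
= -510 + 408 + 102 = 0

Yes, collinear (determinant = 0)


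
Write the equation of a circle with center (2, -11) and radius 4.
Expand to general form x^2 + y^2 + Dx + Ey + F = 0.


(x-2)^2 + (y+ 11)^2 = 4^2
D = -2h = -4, E = -2k = 22
F = h^2+k^2-r^2 = 4+121-16 = 109

x^2 + y^2 - 4x + 22y + 109 = 0


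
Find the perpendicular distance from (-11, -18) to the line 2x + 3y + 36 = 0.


|2*(-11) + 3*(-18) + 36| = |-40| = 40
sqrt(4 + 9) = sqrt(13) = 3.6056
d = 40/sqrt(13) = 11.0940

11.0940


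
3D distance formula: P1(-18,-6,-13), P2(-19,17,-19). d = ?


dx=-1, dy=23, dz=-6
d = sqrt(1+529+36) = sqrt(566) = 23.7908

23.7908


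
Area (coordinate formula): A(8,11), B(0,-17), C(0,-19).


8*(-17+ 19) = 16
0*(-19-11) = 0
0*(11+ 17) = 0
sum = 16
Area = |16|/2 = 8.0000

8.0000 sq units


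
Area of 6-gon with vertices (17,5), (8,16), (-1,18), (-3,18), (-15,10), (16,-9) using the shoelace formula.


sum(xi*y_{i+1}) = 17*16 + 8*18 - 1*18 - 3*10 - 15*(-9) + 16*5 = 583
sum(yi*x_{i+1}) = 5*8 + 16*(-1) + 18*(-3) + 18*(-15) + 10*16 - 9*17 = -293
Area = |583 + 293|/2 = 876/2 = 438.0000

438.0000 sq units


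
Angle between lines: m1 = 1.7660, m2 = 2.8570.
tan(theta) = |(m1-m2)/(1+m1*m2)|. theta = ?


m1-m2 = -1.091
1+m1*m2 = 6.045462
tan(theta) = |-1.091/6.045462| = 0.180466
theta = arctan(|-1.091/6.045462|) = 10.2298 degrees (acute angle)

10.2298 degrees


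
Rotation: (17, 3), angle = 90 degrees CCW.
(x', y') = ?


cos(90) = 0, sin(90) = 1
x' = 17*0 - 3*1 = -3
y' = 17*1 + 3*0 = 17

(-3, 17)


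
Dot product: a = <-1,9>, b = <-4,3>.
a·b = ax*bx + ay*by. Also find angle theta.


a·b = -1*(-4) + 9*3 = 4 + 27 = 31
|a| = sqrt(1+81) = 9.0554
|b| = sqrt(16+9) = 5.0000
cos(theta) = 31/(sqrt(82)*sqrt(25)) = 31/sqrt(2050) = 0.684675
theta = arccos(31/sqrt(2050)) = 46.7899 degrees

a·b = 31, theta = 46.7899 deg


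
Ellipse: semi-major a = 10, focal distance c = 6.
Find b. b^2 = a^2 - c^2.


b^2 = 10^2 - (6)^2 = 100 - 36 = 64
b = sqrt(64) = 8

b = 8


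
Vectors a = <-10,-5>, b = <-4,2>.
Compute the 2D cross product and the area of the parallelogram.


cross = -10*2 + 5*(-4) = -20 - 20 = -40
Parallelogram area = |-40| = 40

cross = -40, parallelogram area = 40


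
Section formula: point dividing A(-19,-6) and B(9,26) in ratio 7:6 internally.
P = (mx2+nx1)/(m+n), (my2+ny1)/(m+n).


Px = (7*9 + 6*(-19))/13 = -51/13 = -3.9231
Py = (7*26 + 6*(-6))/13 = 146/13 = 11.2308

P = (-3.9231, 11.2308)


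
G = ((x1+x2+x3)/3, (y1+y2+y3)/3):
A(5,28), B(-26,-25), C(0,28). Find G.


Gx = (5- 26+0)/3 = -21/3 = -7.0000
Gy = (28- 25+28)/3 = 31/3 = 10.3333

G = (-7.0000, 10.3333)


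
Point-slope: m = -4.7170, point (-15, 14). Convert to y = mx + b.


y - 14 = -4.7170(x + 15)
y = -4.7170x + 14 + 4.7170*(-15)
y = -4.7170x - 56.7550

y = -4.7170x - 56.7550


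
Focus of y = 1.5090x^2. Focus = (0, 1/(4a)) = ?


a = 1.5090
4a = 6.0360
focus = (0, 1/6.0360) = (0, 0.1657)

Focus = (0, 0.1657)


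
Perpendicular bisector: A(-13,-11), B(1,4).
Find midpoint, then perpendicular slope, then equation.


Midpoint = (-6, -3.5)
Slope of AB = dy/dx = 15/14 = 1.0714
Perp slope = -dx/dy = -14/15 = -0.9333
b = My - (perp slope)*Mx = -3.5 + (14*(-6))/15 = -3.5 - 5.6000 = -9.1000

y = -0.9333x - 9.1000


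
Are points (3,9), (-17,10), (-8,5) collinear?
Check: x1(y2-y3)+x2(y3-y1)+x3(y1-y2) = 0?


3*(10-5) - 17*(5-9) - 8*(9-10)
= 15 + 68 + 8 = 91

No, not collinear (determinant = 91)


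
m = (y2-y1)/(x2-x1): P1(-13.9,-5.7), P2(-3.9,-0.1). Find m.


dy = -0.1 + 5.7 = 5.6
dx = -3.9 + 13.9 = 10.0
m = 5.6/10.0 = 0.5600

m = 0.5600


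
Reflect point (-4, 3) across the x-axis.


Reflection rule for x-axis: (x, -y)
(-4, 3) -> (-4, -3)

(-4, -3)


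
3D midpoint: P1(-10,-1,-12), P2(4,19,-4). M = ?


Mx = (-10+4)/2 = -3.0000
My = (-1+19)/2 = 9.0000
Mz = (-12- 4)/2 = -8.0000

M = (-3.0000, 9.0000, -8.0000)
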